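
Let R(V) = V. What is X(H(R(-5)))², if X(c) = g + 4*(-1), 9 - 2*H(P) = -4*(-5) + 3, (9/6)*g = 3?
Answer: 4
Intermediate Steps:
g = 2 (g = (⅔)*3 = 2)
H(P) = -7 (H(P) = 9/2 - (-4*(-5) + 3)/2 = 9/2 - (20 + 3)/2 = 9/2 - ½*23 = 9/2 - 23/2 = -7)
X(c) = -2 (X(c) = 2 + 4*(-1) = 2 - 4 = -2)
X(H(R(-5)))² = (-2)² = 4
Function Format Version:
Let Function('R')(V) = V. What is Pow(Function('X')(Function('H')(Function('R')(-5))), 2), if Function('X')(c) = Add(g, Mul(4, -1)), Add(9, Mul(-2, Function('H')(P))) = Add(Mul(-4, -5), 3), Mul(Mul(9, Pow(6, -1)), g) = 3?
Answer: 4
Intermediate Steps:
g = 2 (g = Mul(Rational(2, 3), 3) = 2)
Function('H')(P) = -7 (Function('H')(P) = Add(Rational(9, 2), Mul(Rational(-1, 2), Add(Mul(-4, -5), 3))) = Add(Rational(9, 2), Mul(Rational(-1, 2), Add(20, 3))) = Add(Rational(9, 2), Mul(Rational(-1, 2), 23)) = Add(Rational(9, 2), Rational(-23, 2)) = -7)
Function('X')(c) = -2 (Function('X')(c) = Add(2, Mul(4, -1)) = Add(2, -4) = -2)
Pow(Function('X')(Function('H')(Function('R')(-5))), 2) = Pow(-2, 2) = 4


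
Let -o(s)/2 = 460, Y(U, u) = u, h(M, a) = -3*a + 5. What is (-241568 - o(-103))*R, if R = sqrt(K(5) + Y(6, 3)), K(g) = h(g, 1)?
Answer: -240648*sqrt(5) ≈ -5.3811e+5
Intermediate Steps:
h(M, a) = 5 - 3*a
K(g) = 2 (K(g) = 5 - 3*1 = 5 - 3 = 2)
o(s) = -920 (o(s) = -2*460 = -920)
R = sqrt(5) (R = sqrt(2 + 3) = sqrt(5) ≈ 2.2361)
(-241568 - o(-103))*R = (-241568 - 1*(-920))*sqrt(5) = (-241568 + 920)*sqrt(5) = -240648*sqrt(5)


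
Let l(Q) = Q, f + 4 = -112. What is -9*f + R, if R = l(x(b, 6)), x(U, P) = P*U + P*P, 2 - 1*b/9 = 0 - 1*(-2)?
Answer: 1080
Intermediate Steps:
f = -116 (f = -4 - 112 = -116)
b = 0 (b = 18 - 9*(0 - 1*(-2)) = 18 - 9*(0 + 2) = 18 - 9*2 = 18 - 18 = 0)
x(U, P) = P² + P*U (x(U, P) = P*U + P² = P² + P*U)
R = 36 (R = 6*(6 + 0) = 6*6 = 36)
-9*f + R = -9*(-116) + 36 = 1044 + 36 = 1080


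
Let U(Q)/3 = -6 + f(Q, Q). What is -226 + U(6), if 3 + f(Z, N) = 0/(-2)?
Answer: -253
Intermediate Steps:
f(Z, N) = -3 (f(Z, N) = -3 + 0/(-2) = -3 + 0*(-½) = -3 + 0 = -3)
U(Q) = -27 (U(Q) = 3*(-6 - 3) = 3*(-9) = -27)
-226 + U(6) = -226 - 27 = -253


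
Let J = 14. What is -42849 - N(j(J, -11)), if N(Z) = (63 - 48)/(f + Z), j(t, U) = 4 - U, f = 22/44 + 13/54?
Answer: -3642246/85 ≈ -42850.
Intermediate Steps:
f = 20/27 (f = 22*(1/44) + 13*(1/54) = ½ + 13/54 = 20/27 ≈ 0.74074)
N(Z) = 15/(20/27 + Z) (N(Z) = (63 - 48)/(20/27 + Z) = 15/(20/27 + Z))
-42849 - N(j(J, -11)) = -42849 - 405/(20 + 27*(4 - 1*(-11))) = -42849 - 405/(20 + 27*(4 + 11)) = -42849 - 405/(20 + 27*15) = -42849 - 405/(20 + 405) = -42849 - 405/425 = -42849 - 1*81/85 = -42849 - 81/85 = -3642246/85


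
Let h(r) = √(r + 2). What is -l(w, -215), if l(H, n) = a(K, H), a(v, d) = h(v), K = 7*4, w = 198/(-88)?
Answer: -√30 ≈ -5.4772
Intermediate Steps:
w = -9/4 (w = 198*(-1/88) = -9/4 ≈ -2.2500)
h(r) = √(2 + r)
K = 28
a(v, d) = √(2 + v)
l(H, n) = √30 (l(H, n) = √(2 + 28) = √30)
-l(w, -215) = -√30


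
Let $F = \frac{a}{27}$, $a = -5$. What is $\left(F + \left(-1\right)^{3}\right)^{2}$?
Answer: $\frac{1024}{729} \approx 1.4047$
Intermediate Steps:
$F = - \frac{5}{27} \approx -0.18519$
$\left(F + \left(-1\right)^{3}\right)^{2} = \left(- \frac{5}{27} + \left(-1\right)^{3}\right)^{2} = \left(- \frac{5}{27} - 1\right)^{2} = \left(- \frac{32}{27}\right)^{2} = \frac{1024}{729}$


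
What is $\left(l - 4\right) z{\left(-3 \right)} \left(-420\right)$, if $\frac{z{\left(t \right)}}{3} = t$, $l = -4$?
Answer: $-30240$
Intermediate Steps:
$z{\left(t \right)} = 3 t$
$\left(l - 4\right) z{\left(-3 \right)} \left(-420\right) = \left(-4 - 4\right) 3 \left(-3\right) \left(-420\right) = \left(-8\right) \left(-9\right) \left(-420\right) = 72 \left(-420\right) = -30240$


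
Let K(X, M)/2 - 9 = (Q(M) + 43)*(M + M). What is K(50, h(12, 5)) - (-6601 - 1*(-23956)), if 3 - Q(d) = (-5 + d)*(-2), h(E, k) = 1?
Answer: -17185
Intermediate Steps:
Q(d) = -7 + 2*d (Q(d) = 3 - (-5 + d)*(-2) = 3 - (10 - 2*d) = 3 + (-10 + 2*d) = -7 + 2*d)
K(X, M) = 18 + 4*M*(36 + 2*M) (K(X, M) = 18 + 2*(((-7 + 2*M) + 43)*(M + M)) = 18 + 2*((36 + 2*M)*(2*M)) = 18 + 2*(2*M*(36 + 2*M)) = 18 + 4*M*(36 + 2*M))
K(50, h(12, 5)) - (-6601 - 1*(-23956)) = (18 + 8*1² + 144*1) - (-6601 - 1*(-23956)) = (18 + 8*1 + 144) - (-6601 + 23956) = (18 + 8 + 144) - 1*17355 = 170 - 17355 = -17185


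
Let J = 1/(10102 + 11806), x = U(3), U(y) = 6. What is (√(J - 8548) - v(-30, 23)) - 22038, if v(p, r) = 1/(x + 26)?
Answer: -705217/32 + I*√1025675506091/10954 ≈ -22038.0 + 92.455*I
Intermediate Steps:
x = 6
v(p, r) = 1/32 (v(p, r) = 1/(6 + 26) = 1/32)
J = 1/21908 ≈ 4.5645e-5
(√(J - 8548) - v(-30, 23)) - 22038 = (√(1/21908 - 8548) - 1*1/32) - 22038 = (√(-187269583/21908) - 1/32) - 22038 = (I*√1025675506091/10954 - 1/32) - 22038 = (-1/32 + I*√1025675506091/10954) - 22038 = -705217/32 + I*√1025675506091/10954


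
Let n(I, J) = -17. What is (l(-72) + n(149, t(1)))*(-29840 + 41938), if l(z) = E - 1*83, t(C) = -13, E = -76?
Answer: -2129248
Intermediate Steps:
l(z) = -159 (l(z) = -76 - 1*83 = -76 - 83 = -159)
(l(-72) + n(149, t(1)))*(-29840 + 41938) = (-159 - 17)*(-29840 + 41938) = -176*12098 = -2129248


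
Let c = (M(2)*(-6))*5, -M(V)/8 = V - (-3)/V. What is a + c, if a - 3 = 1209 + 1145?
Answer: 3197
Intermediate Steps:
M(V) = -24/V - 8*V (M(V) = -8*(V - (-3)/V) = -8*(V + 3/V) = -24/V - 8*V)
a = 2357 (a = 3 + (1209 + 1145) = 3 + 2354 = 2357)
c = 840 (c = ((-24/2 - 8*2)*(-6))*5 = ((-24*½ - 16)*(-6))*5 = ((-12 - 16)*(-6))*5 = -28*(-6)*5 = 168*5 = 840)
a + c = 2357 + 840 = 3197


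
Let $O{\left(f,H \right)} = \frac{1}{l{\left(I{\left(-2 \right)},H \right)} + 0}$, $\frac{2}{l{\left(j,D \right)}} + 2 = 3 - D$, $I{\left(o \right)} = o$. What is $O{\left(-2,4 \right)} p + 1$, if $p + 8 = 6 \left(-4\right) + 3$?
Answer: $\frac{89}{2} \approx 44.5$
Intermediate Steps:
$l{\left(j,D \right)} = \frac{2}{1 - D}$ ($l{\left(j,D \right)} = \frac{2}{-2 - \left(-3 + D\right)} = \frac{2}{1 - D}$)
$O{\left(f,H \right)} = \frac{1}{2} - \frac{H}{2}$ ($O{\left(f,H \right)} = \frac{1}{- \frac{2}{-1 + H} + 0} = \frac{1}{\left(-2\right) \frac{1}{-1 + H}} = \frac{1}{2} - \frac{H}{2}$)
$p = -29$ ($p = -8 + \left(6 \left(-4\right) + 3\right) = -8 + \left(-24 + 3\right) = -8 - 21 = -29$)
$O{\left(-2,4 \right)} p + 1 = \left(\frac{1}{2} - 2\right) \left(-29\right) + 1 = \left(- \frac{3}{2}\right) \left(-29\right) + 1 = \frac{87}{2} + 1 = \frac{89}{2}$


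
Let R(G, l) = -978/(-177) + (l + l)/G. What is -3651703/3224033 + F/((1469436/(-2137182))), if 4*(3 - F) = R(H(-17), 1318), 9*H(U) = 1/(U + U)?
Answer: -27326483445230683187/93171033055964 ≈ -2.9329e+5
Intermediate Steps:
H(U) = 1/(18*U) (H(U) = 1/(9*(U + U)) = 1/(9*((2*U))) = (1/(2*U))/9 = 1/(18*U))
R(G, l) = 326/59 + 2*l/G (R(G, l) = -978*(-1/177) + (2*l)/G = 326/59 + 2*l/G)
F = 23795363/118 (F = 3 - (326/59 + 2*1318/((1/18)/(-17)))/4 = 3 - (326/59 + 2*1318/((1/18)*(-1/17)))/4 = 3 - (326/59 + 2*1318/(-1/306))/4 = 3 - (326/59 + 2*1318*(-306))/4 = 3 - (326/59 - 806616)/4 = 3 - ¼*(-47590018/59) = 3 + 23795009/118 = 23795363/118 ≈ 2.0166e+5)
-3651703/3224033 + F/((1469436/(-2137182))) = -3651703/3224033 + 23795363/(118*((1469436/(-2137182)))) = -3651703*1/3224033 + 23795363/(118*((1469436*(-1/2137182)))) = -3651703/3224033 + 23795363/(118*(-244906/356197)) = -3651703/3224033 + (23795363/118)*(-356197/244906) = -3651703/3224033 - 8475836914511/28898908 = -27326483445230683187/93171033055964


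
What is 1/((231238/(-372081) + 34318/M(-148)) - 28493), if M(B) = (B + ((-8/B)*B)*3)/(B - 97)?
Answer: 31998966/652445355649 ≈ 4.9045e-5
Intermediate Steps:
M(B) = (-24 + B)/(-97 + B) (M(B) = (B - 8*3)/(-97 + B) = (B - 24)/(-97 + B) = (-24 + B)/(-97 + B))
1/((231238/(-372081) + 34318/M(-148)) - 28493) = 1/((231238/(-372081) + 34318/(((-24 - 148)/(-97 - 148)))) - 28493) = 1/((231238*(-1/372081) + 34318/((-172/(-245)))) - 28493) = 1/((-231238/372081 + 34318/((-1/245*(-172)))) - 28493) = 1/((-231238/372081 + 34318/(172/245)) - 28493) = 1/((-231238/372081 + 34318*(245/172)) - 28493) = 1/((-231238/372081 + 4203955/86) - 28493) = 1/(1564191893887/31998966 - 28493) = 1/(652445355649/31998966) = 31998966/652445355649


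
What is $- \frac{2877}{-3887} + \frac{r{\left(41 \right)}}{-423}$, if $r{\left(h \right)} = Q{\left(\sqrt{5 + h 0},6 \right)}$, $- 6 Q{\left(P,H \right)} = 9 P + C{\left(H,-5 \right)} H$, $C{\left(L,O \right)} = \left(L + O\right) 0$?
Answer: $\frac{2877}{3887} + \frac{\sqrt{5}}{282} \approx 0.74809$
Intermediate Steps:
$C{\left(L,O \right)} = 0$
$Q{\left(P,H \right)} = - \frac{3 P}{2}$ ($Q{\left(P,H \right)} = - \frac{9 P + 0 H}{6} = - \frac{9 P + 0}{6} = - \frac{9 P}{6} = - \frac{3 P}{2}$)
$r{\left(h \right)} = - \frac{3 \sqrt{5}}{2}$ ($r{\left(h \right)} = - \frac{3 \sqrt{5 + h 0}}{2} = - \frac{3 \sqrt{5 + 0}}{2} = - \frac{3 \sqrt{5}}{2}$)
$- \frac{2877}{-3887} + \frac{r{\left(41 \right)}}{-423} = - \frac{2877}{-3887} + \frac{\left(- \frac{3}{2}\right) \sqrt{5}}{-423} = \left(-2877\right) \left(- \frac{1}{3887}\right) + - \frac{3 \sqrt{5}}{2} \left(- \frac{1}{423}\right) = \frac{2877}{3887} + \frac{\sqrt{5}}{282}$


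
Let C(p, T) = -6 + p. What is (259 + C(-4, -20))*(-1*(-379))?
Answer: 94371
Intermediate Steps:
(259 + C(-4, -20))*(-1*(-379)) = (259 + (-6 - 4))*(-1*(-379)) = (259 - 10)*379 = 249*379 = 94371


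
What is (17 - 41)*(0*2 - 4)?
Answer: 96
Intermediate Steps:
(17 - 41)*(0*2 - 4) = -24*(0 - 4) = -24*(-4) = 96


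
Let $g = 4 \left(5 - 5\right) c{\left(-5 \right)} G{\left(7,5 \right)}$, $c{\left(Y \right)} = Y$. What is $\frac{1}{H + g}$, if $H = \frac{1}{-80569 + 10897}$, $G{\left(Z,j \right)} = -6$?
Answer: $-69672$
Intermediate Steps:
$H = - \frac{1}{69672}$ ($H = \frac{1}{-69672} = - \frac{1}{69672} \approx -1.4353 \cdot 10^{-5}$)
$g = 0$ ($g = 4 \left(5 - 5\right) \left(-5\right) \left(-6\right) = 4 \cdot 0 \left(-5\right) \left(-6\right) = 4 \cdot 0 \left(-6\right) = 0 \left(-6\right) = 0$)
$\frac{1}{H + g} = \frac{1}{- \frac{1}{69672} + 0} = \frac{1}{- \frac{1}{69672}} = -69672$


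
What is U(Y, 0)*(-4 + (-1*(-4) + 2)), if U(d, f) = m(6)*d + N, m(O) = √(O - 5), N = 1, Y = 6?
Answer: 14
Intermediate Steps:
m(O) = √(-5 + O)
U(d, f) = 1 + d (U(d, f) = √(-5 + 6)*d + 1 = √1*d + 1 = 1*d + 1 = d + 1 = 1 + d)
U(Y, 0)*(-4 + (-1*(-4) + 2)) = (1 + 6)*(-4 + (-1*(-4) + 2)) = 7*(-4 + (4 + 2)) = 7*(-4 + 6) = 7*2 = 14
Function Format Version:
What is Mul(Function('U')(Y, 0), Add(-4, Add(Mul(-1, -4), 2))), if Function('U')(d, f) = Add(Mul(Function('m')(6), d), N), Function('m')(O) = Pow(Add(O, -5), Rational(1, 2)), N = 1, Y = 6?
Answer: 14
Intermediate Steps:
Function('m')(O) = Pow(Add(-5, O), Rational(1, 2))
Function('U')(d, f) = Add(1, d) (Function('U')(d, f) = Add(Mul(Pow(Add(-5, 6), Rational(1, 2)), d), 1) = Add(Mul(Pow(1, Rational(1, 2)), d), 1) = Add(Mul(1, d), 1) = Add(d, 1) = Add(1, d))
Mul(Function('U')(Y, 0), Add(-4, Add(Mul(-1, -4), 2))) = Mul(Add(1, 6), Add(-4, Add(Mul(-1, -4), 2))) = Mul(7, Add(-4, Add(4, 2))) = Mul(7, Add(-4, 6)) = Mul(7, 2) = 14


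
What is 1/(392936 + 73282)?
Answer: 1/466218 ≈ 2.1449e-6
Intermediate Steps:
1/(392936 + 73282) = 1/466218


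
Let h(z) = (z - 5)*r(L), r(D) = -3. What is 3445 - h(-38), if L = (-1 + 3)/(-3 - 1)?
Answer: 3316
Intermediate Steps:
L = -½ (L = 2/(-4) = 2*(-¼) = -½ ≈ -0.50000)
h(z) = 15 - 3*z (h(z) = (z - 5)*(-3) = (-5 + z)*(-3) = 15 - 3*z)
3445 - h(-38) = 3445 - (15 - 3*(-38)) = 3445 - (15 + 114) = 3445 - 1*129 = 3445 - 129 = 3316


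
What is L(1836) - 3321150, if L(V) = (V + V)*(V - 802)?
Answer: 475698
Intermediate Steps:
L(V) = 2*V*(-802 + V) (L(V) = (2*V)*(-802 + V) = 2*V*(-802 + V))
L(1836) - 3321150 = 2*1836*(-802 + 1836) - 3321150 = 2*1836*1034 - 3321150 = 3796848 - 3321150 = 475698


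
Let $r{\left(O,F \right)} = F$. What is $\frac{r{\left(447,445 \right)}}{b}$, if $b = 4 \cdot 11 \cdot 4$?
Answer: $\frac{445}{176} \approx 2.5284$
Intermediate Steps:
$b = 176$ ($b = 44 \cdot 4 = 176$)
$\frac{r{\left(447,445 \right)}}{b} = \frac{445}{176}$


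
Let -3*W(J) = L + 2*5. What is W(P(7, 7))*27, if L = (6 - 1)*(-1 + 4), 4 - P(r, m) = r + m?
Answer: -225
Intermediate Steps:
P(r, m) = 4 - m - r (P(r, m) = 4 - (r + m) = 4 - (m + r) = 4 + (-m - r) = 4 - m - r)
L = 15 (L = 5*3 = 15)
W(J) = -25/3 (W(J) = -(15 + 2*5)/3 = -(15 + 10)/3 = -⅓*25 = -25/3)
W(P(7, 7))*27 = -25/3*27 = -225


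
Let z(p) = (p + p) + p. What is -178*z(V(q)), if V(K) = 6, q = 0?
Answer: -3204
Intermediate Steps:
z(p) = 3*p (z(p) = 2*p + p = 3*p)
-178*z(V(q)) = -534*6 = -178*18 = -3204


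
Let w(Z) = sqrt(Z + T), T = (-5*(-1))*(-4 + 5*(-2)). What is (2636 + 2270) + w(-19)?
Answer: 4906 + I*sqrt(89) ≈ 4906.0 + 9.434*I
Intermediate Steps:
T = -70 (T = 5*(-4 - 10) = 5*(-14) = -70)
w(Z) = sqrt(-70 + Z) (w(Z) = sqrt(Z - 70) = sqrt(-70 + Z))
(2636 + 2270) + w(-19) = (2636 + 2270) + sqrt(-70 - 19) = 4906 + sqrt(-89) = 4906 + I*sqrt(89)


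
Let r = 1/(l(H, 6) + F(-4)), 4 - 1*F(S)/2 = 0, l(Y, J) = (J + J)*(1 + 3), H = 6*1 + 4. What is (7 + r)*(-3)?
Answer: -1179/56 ≈ -21.054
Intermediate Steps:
H = 10 (H = 6 + 4 = 10)
l(Y, J) = 8*J (l(Y, J) = (2*J)*4 = 8*J)
F(S) = 8 (F(S) = 8 - 2*0 = 8 + 0 = 8)
r = 1/56 (r = 1/(8*6 + 8) = 1/(48 + 8) = 1/56 ≈ 0.017857)
(7 + r)*(-3) = (7 + 1/56)*(-3) = (393/56)*(-3) = -1179/56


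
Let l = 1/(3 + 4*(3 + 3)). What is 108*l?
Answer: 4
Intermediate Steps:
l = 1/27 (l = 1/(3 + 4*6) = 1/(3 + 24) = 1/27 ≈ 0.037037)
108*l = 108*(1/27) = 4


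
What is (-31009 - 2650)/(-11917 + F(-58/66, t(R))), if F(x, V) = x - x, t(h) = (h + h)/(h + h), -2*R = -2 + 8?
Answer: 33659/11917 ≈ 2.8245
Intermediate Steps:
R = -3 (R = -(-2 + 8)/2 = -1/2*6 = -3)
t(h) = 1 (t(h) = (2*h)/((2*h)) = (2*h)*(1/(2*h)) = 1)
F(x, V) = 0
(-31009 - 2650)/(-11917 + F(-58/66, t(R))) = (-31009 - 2650)/(-11917 + 0) = -33659/(-11917) = -33659*(-1/11917) = 33659/11917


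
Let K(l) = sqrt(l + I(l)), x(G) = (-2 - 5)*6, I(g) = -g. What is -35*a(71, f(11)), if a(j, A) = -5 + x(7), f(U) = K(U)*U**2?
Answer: 1645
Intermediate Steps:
x(G) = -42 (x(G) = -7*6 = -42)
K(l) = 0 (K(l) = sqrt(l - l) = sqrt(0) = 0)
f(U) = 0 (f(U) = 0*U**2 = 0)
a(j, A) = -47 (a(j, A) = -5 - 42 = -47)
-35*a(71, f(11)) = -35*(-47) = 1645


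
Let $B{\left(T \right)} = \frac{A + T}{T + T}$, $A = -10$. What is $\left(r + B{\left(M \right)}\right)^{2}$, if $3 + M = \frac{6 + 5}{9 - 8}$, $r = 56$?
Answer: $\frac{199809}{64} \approx 3122.0$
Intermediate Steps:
$M = 8$ ($M = -3 + \frac{6 + 5}{9 - 8} = -3 + \frac{11}{1} = -3 + 11 \cdot 1 = -3 + 11 = 8$)
$B{\left(T \right)} = \frac{-10 + T}{2 T}$ ($B{\left(T \right)} = \frac{-10 + T}{T + T} = \frac{-10 + T}{2 T}$)
$\left(r + B{\left(M \right)}\right)^{2} = \left(56 + \frac{-10 + 8}{2 \cdot 8}\right)^{2} = \left(56 + \frac{1}{2} \cdot \frac{1}{8} \left(-2\right)\right)^{2} = \left(56 - \frac{1}{8}\right)^{2} = \left(\frac{447}{8}\right)^{2} = \frac{199809}{64}$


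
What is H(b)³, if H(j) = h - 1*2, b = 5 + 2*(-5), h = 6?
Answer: 64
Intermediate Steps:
b = -5 (b = 5 - 10 = -5)
H(j) = 4 (H(j) = 6 - 1*2 = 6 - 2 = 4)
H(b)³ = 4³ = 64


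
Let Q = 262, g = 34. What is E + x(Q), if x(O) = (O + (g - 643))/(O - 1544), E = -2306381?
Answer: -2956780095/1282 ≈ -2.3064e+6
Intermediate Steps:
x(O) = (-609 + O)/(-1544 + O) (x(O) = (O + (34 - 643))/(O - 1544) = (O - 609)/(-1544 + O) = (-609 + O)/(-1544 + O))
E + x(Q) = -2306381 + (-609 + 262)/(-1544 + 262) = -2306381 - 347/(-1282) = -2306381 - 1/1282*(-347) = -2306381 + 347/1282 = -2956780095/1282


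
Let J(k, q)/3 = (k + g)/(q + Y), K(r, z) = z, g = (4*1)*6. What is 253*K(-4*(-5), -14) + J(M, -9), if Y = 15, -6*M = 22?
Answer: -21191/6 ≈ -3531.8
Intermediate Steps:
M = -11/3 (M = -1/6*22 = -11/3 ≈ -3.6667)
g = 24 (g = 4*6 = 24)
J(k, q) = 3*(24 + k)/(15 + q) (J(k, q) = 3*((k + 24)/(q + 15)) = 3*((24 + k)/(15 + q)) = 3*(24 + k)/(15 + q))
253*K(-4*(-5), -14) + J(M, -9) = 253*(-14) + 3*(24 - 11/3)/(15 - 9) = -3542 + 3*(61/3)/6 = -3542 + 3*(1/6)*(61/3) = -3542 + 61/6 = -21191/6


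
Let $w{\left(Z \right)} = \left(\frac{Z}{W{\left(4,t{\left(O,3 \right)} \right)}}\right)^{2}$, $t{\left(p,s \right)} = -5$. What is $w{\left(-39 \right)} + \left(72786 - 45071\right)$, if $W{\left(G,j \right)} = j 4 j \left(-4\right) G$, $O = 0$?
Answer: $\frac{70950401521}{2560000} \approx 27715.0$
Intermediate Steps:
$W{\left(G,j \right)} = - 16 G j^{2}$ ($W{\left(G,j \right)} = j - 16 j G = j \left(- 16 G j\right) = - 16 G j^{2}$)
$w{\left(Z \right)} = \frac{Z^{2}}{2560000}$ ($w{\left(Z \right)} = \left(\frac{Z}{\left(-16\right) 4 \left(-5\right)^{2}}\right)^{2} = \left(\frac{Z}{\left(-16\right) 4 \cdot 25}\right)^{2} = \left(\frac{Z}{-1600}\right)^{2} = \left(Z \left(- \frac{1}{1600}\right)\right)^{2} = \left(- \frac{Z}{1600}\right)^{2} = \frac{Z^{2}}{2560000}$)
$w{\left(-39 \right)} + \left(72786 - 45071\right) = \frac{\left(-39\right)^{2}}{2560000} + \left(72786 - 45071\right) = \frac{1}{2560000} \cdot 1521 + \left(72786 - 45071\right) = \frac{1521}{2560000} + 27715 = \frac{70950401521}{2560000}$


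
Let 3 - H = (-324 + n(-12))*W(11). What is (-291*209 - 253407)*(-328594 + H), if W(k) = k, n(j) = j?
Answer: 102090456270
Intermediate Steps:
H = 3699 (H = 3 - (-324 - 12)*11 = 3 - (-336)*11 = 3 - 1*(-3696) = 3 + 3696 = 3699)
(-291*209 - 253407)*(-328594 + H) = (-291*209 - 253407)*(-328594 + 3699) = (-60819 - 253407)*(-324895) = -314226*(-324895) = 102090456270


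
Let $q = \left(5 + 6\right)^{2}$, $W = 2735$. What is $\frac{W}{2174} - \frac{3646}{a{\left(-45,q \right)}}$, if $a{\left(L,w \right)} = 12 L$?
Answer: $\frac{1175413}{146745} \approx 8.0099$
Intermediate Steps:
$q = 121$ ($q = 11^{2} = 121$)
$\frac{W}{2174} - \frac{3646}{a{\left(-45,q \right)}} = \frac{2735}{2174} - \frac{3646}{12 \left(-45\right)} = 2735 \cdot \frac{1}{2174} - \frac{3646}{-540} = \frac{2735}{2174} - - \frac{1823}{270} = \frac{2735}{2174} + \frac{1823}{270} = \frac{1175413}{146745}$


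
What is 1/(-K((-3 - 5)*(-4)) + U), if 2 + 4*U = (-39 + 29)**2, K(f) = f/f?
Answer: 2/47 ≈ 0.042553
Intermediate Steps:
K(f) = 1
U = 49/2 (U = -1/2 + (-39 + 29)**2/4 = -1/2 + (1/4)*(-10)**2 = -1/2 + (1/4)*100 = -1/2 + 25 = 49/2 ≈ 24.500)
1/(-K((-3 - 5)*(-4)) + U) = 1/(-1*1 + 49/2) = 1/(-1 + 49/2) = 1/(47/2) = 2/47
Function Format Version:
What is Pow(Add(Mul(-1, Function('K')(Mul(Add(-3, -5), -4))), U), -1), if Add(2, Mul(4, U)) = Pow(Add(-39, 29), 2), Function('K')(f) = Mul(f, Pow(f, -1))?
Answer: Rational(2, 47) ≈ 0.042553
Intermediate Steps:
Function('K')(f) = 1
U = Rational(49, 2) (U = Add(Rational(-1, 2), Mul(Rational(1, 4), Pow(Add(-39, 29), 2))) = Add(Rational(-1, 2), Mul(Rational(1, 4), Pow(-10, 2))) = Add(Rational(-1, 2), Mul(Rational(1, 4), 100)) = Add(Rational(-1, 2), 25) = Rational(49, 2) ≈ 24.500)
Pow(Add(Mul(-1, Function('K')(Mul(Add(-3, -5), -4))), U), -1) = Pow(Add(Mul(-1, 1), Rational(49, 2)), -1) = Pow(Add(-1, Rational(49, 2)), -1) = Pow(Rational(47, 2), -1) = Rational(2, 47)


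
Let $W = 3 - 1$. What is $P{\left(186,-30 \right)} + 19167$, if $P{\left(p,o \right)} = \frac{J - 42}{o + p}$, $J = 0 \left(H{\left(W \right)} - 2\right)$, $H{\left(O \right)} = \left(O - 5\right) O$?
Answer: $\frac{498335}{26} \approx 19167.0$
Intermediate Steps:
$W = 2$
$H{\left(O \right)} = O \left(-5 + O\right)$ ($H{\left(O \right)} = \left(-5 + O\right) O = O \left(-5 + O\right)$)
$J = 0$ ($J = 0 \left(2 \left(-5 + 2\right) - 2\right) = 0 \left(2 \left(-3\right) - 2\right) = 0 \left(-6 - 2\right) = 0 \left(-8\right) = 0$)
$P{\left(p,o \right)} = - \frac{42}{o + p}$ ($P{\left(p,o \right)} = \frac{0 - 42}{o + p} = - \frac{42}{o + p}$)
$P{\left(186,-30 \right)} + 19167 = - \frac{42}{-30 + 186} + 19167 = - \frac{42}{156} + 19167 = \left(-42\right) \frac{1}{156} + 19167 = - \frac{7}{26} + 19167 = \frac{498335}{26}$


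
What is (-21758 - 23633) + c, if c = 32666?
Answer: -12725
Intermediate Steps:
(-21758 - 23633) + c = (-21758 - 23633) + 32666 = -45391 + 32666 = -12725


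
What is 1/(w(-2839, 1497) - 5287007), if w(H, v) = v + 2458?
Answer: -1/5283052 ≈ -1.8928e-7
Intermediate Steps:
w(H, v) = 2458 + v
1/(w(-2839, 1497) - 5287007) = 1/((2458 + 1497) - 5287007) = 1/(3955 - 5287007) = 1/(-5283052) = -1/5283052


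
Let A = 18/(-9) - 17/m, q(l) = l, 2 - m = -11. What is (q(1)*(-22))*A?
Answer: 946/13 ≈ 72.769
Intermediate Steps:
m = 13 (m = 2 - 1*(-11) = 2 + 11 = 13)
A = -43/13 (A = 18/(-9) - 17/13 = 18*(-1/9) - 17*1/13 = -2 - 17/13 = -43/13 ≈ -3.3077)
(q(1)*(-22))*A = (1*(-22))*(-43/13) = -22*(-43/13) = 946/13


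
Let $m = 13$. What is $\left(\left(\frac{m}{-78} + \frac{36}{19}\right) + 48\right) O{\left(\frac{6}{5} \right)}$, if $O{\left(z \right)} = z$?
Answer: $\frac{5669}{95} \approx 59.674$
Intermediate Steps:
$\left(\left(\frac{m}{-78} + \frac{36}{19}\right) + 48\right) O{\left(\frac{6}{5} \right)} = \left(\left(\frac{13}{-78} + \frac{36}{19}\right) + 48\right) \frac{6}{5} = \left(\left(13 \left(- \frac{1}{78}\right) + 36 \cdot \frac{1}{19}\right) + 48\right) 6 \cdot \frac{1}{5} = \left(\left(- \frac{1}{6} + \frac{36}{19}\right) + 48\right) \frac{6}{5} = \left(\frac{197}{114} + 48\right) \frac{6}{5} = \frac{5669}{114} \cdot \frac{6}{5} = \frac{5669}{95}$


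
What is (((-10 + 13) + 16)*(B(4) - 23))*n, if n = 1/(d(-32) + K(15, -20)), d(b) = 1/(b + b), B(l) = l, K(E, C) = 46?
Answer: -23104/2943 ≈ -7.8505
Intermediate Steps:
d(b) = 1/(2*b)
n = 64/2943 (n = 1/((½)/(-32) + 46) = 1/((½)*(-1/32) + 46) = 1/(-1/64 + 46) = 1/(2943/64) = 64/2943 ≈ 0.021747)
(((-10 + 13) + 16)*(B(4) - 23))*n = (((-10 + 13) + 16)*(4 - 23))*(64/2943) = ((3 + 16)*(-19))*(64/2943) = (19*(-19))*(64/2943) = -361*64/2943 = -23104/2943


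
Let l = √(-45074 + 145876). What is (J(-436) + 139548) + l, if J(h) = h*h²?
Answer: -82742308 + √100802 ≈ -8.2742e+7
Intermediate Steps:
J(h) = h³
l = √100802 ≈ 317.49
(J(-436) + 139548) + l = ((-436)³ + 139548) + √100802 = (-82881856 + 139548) + √100802 = -82742308 + √100802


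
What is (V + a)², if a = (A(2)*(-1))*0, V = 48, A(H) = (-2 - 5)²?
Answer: 2304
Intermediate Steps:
A(H) = 49 (A(H) = (-7)² = 49)
a = 0 (a = (49*(-1))*0 = -49*0 = 0)
(V + a)² = (48 + 0)² = 48² = 2304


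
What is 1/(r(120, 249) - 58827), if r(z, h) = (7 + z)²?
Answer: -1/42698 ≈ -2.3420e-5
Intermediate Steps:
1/(r(120, 249) - 58827) = 1/((7 + 120)² - 58827) = 1/(127² - 58827) = 1/(16129 - 58827) = 1/(-42698) = -1/42698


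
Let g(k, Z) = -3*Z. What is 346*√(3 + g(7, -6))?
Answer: 346*√21 ≈ 1585.6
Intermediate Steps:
346*√(3 + g(7, -6)) = 346*√(3 - 3*(-6)) = 346*√(3 + 18) = 346*√21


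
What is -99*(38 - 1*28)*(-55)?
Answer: 54450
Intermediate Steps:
-99*(38 - 1*28)*(-55) = -99*(38 - 28)*(-55) = -99*10*(-55) = -990*(-55) = 54450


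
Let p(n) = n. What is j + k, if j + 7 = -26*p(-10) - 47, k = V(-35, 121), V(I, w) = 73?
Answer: 279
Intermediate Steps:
k = 73
j = 206 (j = -7 + (-26*(-10) - 47) = -7 + (260 - 47) = -7 + 213 = 206)
j + k = 206 + 73 = 279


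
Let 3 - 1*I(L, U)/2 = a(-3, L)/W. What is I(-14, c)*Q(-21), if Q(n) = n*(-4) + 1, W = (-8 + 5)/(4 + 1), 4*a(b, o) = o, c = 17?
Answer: -1445/3 ≈ -481.67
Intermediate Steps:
a(b, o) = o/4
W = -⅗ (W = -3/5 = -3*⅕ = -⅗ ≈ -0.60000)
I(L, U) = 6 + 5*L/6 (I(L, U) = 6 - 2*L/4/(-⅗) = 6 - 2*L/4*(-5)/3 = 6 - (-5)*L/6 = 6 + 5*L/6)
Q(n) = 1 - 4*n (Q(n) = -4*n + 1 = 1 - 4*n)
I(-14, c)*Q(-21) = (6 + (⅚)*(-14))*(1 - 4*(-21)) = (6 - 35/3)*(1 + 84) = -17/3*85 = -1445/3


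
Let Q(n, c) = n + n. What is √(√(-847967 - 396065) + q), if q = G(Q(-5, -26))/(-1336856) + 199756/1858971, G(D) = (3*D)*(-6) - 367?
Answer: √(166129475366908790791122 + 12352204821978776730701952*I*√19438)/1242588267588 ≈ 23.616 + 23.614*I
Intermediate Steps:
Q(n, c) = 2*n
G(D) = -367 - 18*D (G(D) = -18*D - 367 = -367 - 18*D)
q = 267392634713/2485176535176 (q = (-367 - 36*(-5))/(-1336856) + 199756/1858971 = (-367 - 18*(-10))*(-1/1336856) + 199756*(1/1858971) = (-367 + 180)*(-1/1336856) + 199756/1858971 = -187*(-1/1336856) + 199756/1858971 = 187/1336856 + 199756/1858971 = 267392634713/2485176535176 ≈ 0.10759)
√(√(-847967 - 396065) + q) = √(√(-847967 - 396065) + 267392634713/2485176535176) = √(√(-1244032) + 267392634713/2485176535176) = √(8*I*√19438 + 267392634713/2485176535176) = √(267392634713/2485176535176 + 8*I*√19438)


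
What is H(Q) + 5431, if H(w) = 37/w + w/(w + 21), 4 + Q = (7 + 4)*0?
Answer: 368663/68 ≈ 5421.5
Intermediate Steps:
Q = -4 (Q = -4 + (7 + 4)*0 = -4 + 11*0 = -4 + 0 = -4)
H(w) = 37/w + w/(21 + w)
H(Q) + 5431 = (777 + (-4)**2 + 37*(-4))/((-4)*(21 - 4)) + 5431 = -1/4*(777 + 16 - 148)/17 + 5431 = -1/4*1/17*645 + 5431 = -645/68 + 5431 = 368663/68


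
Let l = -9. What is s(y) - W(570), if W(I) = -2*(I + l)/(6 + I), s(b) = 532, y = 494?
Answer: 51259/96 ≈ 533.95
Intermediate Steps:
W(I) = -2*(-9 + I)/(6 + I) (W(I) = -2*(I - 9)/(6 + I) = -2*(-9 + I)/(6 + I))
s(y) - W(570) = 532 - 2*(9 - 1*570)/(6 + 570) = 532 - 2*(9 - 570)/576 = 532 - 2*(-561)/576 = 532 - 1*(-187/96) = 532 + 187/96 = 51259/96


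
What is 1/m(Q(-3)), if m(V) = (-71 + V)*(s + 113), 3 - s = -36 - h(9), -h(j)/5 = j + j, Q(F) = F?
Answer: -1/4588 ≈ -0.00021796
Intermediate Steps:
h(j) = -10*j (h(j) = -5*(j + j) = -10*j)
s = -51 (s = 3 - (-36 - (-10)*9) = 3 - (-36 - 1*(-90)) = 3 - (-36 + 90) = 3 - 1*54 = 3 - 54 = -51)
m(V) = -4402 + 62*V (m(V) = (-71 + V)*(-51 + 113) = (-71 + V)*62 = -4402 + 62*V)
1/m(Q(-3)) = 1/(-4402 + 62*(-3)) = 1/(-4402 - 186) = 1/(-4588) = -1/4588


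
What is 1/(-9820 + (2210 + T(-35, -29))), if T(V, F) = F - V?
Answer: -1/7604 ≈ -0.00013151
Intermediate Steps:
1/(-9820 + (2210 + T(-35, -29))) = 1/(-9820 + (2210 + (-29 - 1*(-35)))) = 1/(-9820 + (2210 + (-29 + 35))) = 1/(-9820 + (2210 + 6)) = 1/(-9820 + 2216) = 1/(-7604) = -1/7604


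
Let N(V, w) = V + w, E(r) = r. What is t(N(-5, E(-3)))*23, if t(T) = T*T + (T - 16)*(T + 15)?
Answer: -2392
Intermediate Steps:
t(T) = T**2 + (-16 + T)*(15 + T)
t(N(-5, E(-3)))*23 = (-240 - (-5 - 3) + 2*(-5 - 3)**2)*23 = (-240 - 1*(-8) + 2*(-8)**2)*23 = (-240 + 8 + 2*64)*23 = (-240 + 8 + 128)*23 = -104*23 = -2392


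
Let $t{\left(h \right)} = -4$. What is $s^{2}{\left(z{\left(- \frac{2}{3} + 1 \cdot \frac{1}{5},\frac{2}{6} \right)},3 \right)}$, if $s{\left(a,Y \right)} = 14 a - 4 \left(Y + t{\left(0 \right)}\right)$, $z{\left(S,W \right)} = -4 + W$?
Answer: $\frac{20164}{9} \approx 2240.4$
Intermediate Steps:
$s{\left(a,Y \right)} = 16 - 4 Y + 14 a$ ($s{\left(a,Y \right)} = 14 a - 4 \left(Y - 4\right) = 14 a - 4 \left(-4 + Y\right) = 14 a - \left(-16 + 4 Y\right) = 16 - 4 Y + 14 a$)
$s^{2}{\left(z{\left(- \frac{2}{3} + 1 \cdot \frac{1}{5},\frac{2}{6} \right)},3 \right)} = \left(16 - 12 + 14 \left(-4 + \frac{2}{6}\right)\right)^{2} = \left(16 - 12 + 14 \left(-4 + 2 \cdot \frac{1}{6}\right)\right)^{2} = \left(16 - 12 + 14 \left(-4 + \frac{1}{3}\right)\right)^{2} = \left(16 - 12 + 14 \left(- \frac{11}{3}\right)\right)^{2} = \left(16 - 12 - \frac{154}{3}\right)^{2} = \left(- \frac{142}{3}\right)^{2} = \frac{20164}{9}$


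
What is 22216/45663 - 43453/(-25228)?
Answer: 2544659587/1151986164 ≈ 2.2089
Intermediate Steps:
22216/45663 - 43453/(-25228) = 22216*(1/45663) - 43453*(-1/25228) = 22216/45663 + 43453/25228 = 2544659587/1151986164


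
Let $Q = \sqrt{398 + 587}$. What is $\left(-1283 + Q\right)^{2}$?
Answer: $\left(1283 - \sqrt{985}\right)^{2} \approx 1.5665 \cdot 10^{6}$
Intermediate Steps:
$Q = \sqrt{985} \approx 31.385$
$\left(-1283 + Q\right)^{2} = \left(-1283 + \sqrt{985}\right)^{2}$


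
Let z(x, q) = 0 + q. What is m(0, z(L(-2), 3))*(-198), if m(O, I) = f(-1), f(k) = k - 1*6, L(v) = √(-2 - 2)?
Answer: 1386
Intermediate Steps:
L(v) = 2*I (L(v) = √(-4) = 2*I)
z(x, q) = q
f(k) = -6 + k (f(k) = k - 6 = -6 + k)
m(O, I) = -7 (m(O, I) = -6 - 1 = -7)
m(0, z(L(-2), 3))*(-198) = -7*(-198) = 1386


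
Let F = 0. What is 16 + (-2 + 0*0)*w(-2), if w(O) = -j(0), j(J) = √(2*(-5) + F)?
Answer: 16 + 2*I*√10 ≈ 16.0 + 6.3246*I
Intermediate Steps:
j(J) = I*√10 (j(J) = √(2*(-5) + 0) = √(-10 + 0) = √(-10) = I*√10)
w(O) = -I*√10
16 + (-2 + 0*0)*w(-2) = 16 + (-2 + 0*0)*(-I*√10) = 16 + (-2 + 0)*(-I*√10) = 16 - (-2)*I*√10 = 16 + 2*I*√10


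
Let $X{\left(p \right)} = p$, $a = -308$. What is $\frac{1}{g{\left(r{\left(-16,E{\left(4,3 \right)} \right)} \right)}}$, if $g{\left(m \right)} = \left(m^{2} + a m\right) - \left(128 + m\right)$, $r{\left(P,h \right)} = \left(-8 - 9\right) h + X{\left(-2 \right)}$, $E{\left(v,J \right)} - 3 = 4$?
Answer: $\frac{1}{51902} \approx 1.9267 \cdot 10^{-5}$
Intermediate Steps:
$E{\left(v,J \right)} = 7$ ($E{\left(v,J \right)} = 3 + 4 = 7$)
$r{\left(P,h \right)} = -2 - 17 h$ ($r{\left(P,h \right)} = \left(-8 - 9\right) h - 2 = - 17 h - 2 = -2 - 17 h$)
$g{\left(m \right)} = -128 + m^{2} - 309 m$ ($g{\left(m \right)} = \left(m^{2} - 308 m\right) - \left(128 + m\right) = -128 + m^{2} - 309 m$)
$\frac{1}{g{\left(r{\left(-16,E{\left(4,3 \right)} \right)} \right)}} = \frac{1}{-128 + \left(-2 - 119\right)^{2} - 309 \left(-2 - 119\right)} = \frac{1}{-128 + \left(-121\right)^{2} - -37389} = \frac{1}{-128 + 14641 + 37389} = \frac{1}{51902}$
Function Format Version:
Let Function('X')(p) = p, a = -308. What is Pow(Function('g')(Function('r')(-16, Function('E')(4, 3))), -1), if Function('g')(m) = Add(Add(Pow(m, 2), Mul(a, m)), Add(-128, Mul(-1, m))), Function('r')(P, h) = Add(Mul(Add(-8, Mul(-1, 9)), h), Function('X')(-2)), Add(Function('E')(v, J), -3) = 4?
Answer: Rational(1, 51902) ≈ 1.9267e-5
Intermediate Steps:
Function('E')(v, J) = 7 (Function('E')(v, J) = Add(3, 4) = 7)
Function('r')(P, h) = Add(-2, Mul(-17, h)) (Function('r')(P, h) = Add(Mul(Add(-8, Mul(-1, 9)), h), -2) = Add(Mul(Add(-8, -9), h), -2) = Add(Mul(-17, h), -2) = Add(-2, Mul(-17, h)))
Function('g')(m) = Add(-128, Pow(m, 2), Mul(-309, m)) (Function('g')(m) = Add(Add(Pow(m, 2), Mul(-308, m)), Add(-128, Mul(-1, m))) = Add(-128, Pow(m, 2), Mul(-309, m)))
Pow(Function('g')(Function('r')(-16, Function('E')(4, 3))), -1) = Pow(Add(-128, Pow(Add(-2, Mul(-17, 7)), 2), Mul(-309, Add(-2, Mul(-17, 7)))), -1) = Pow(Add(-128, Pow(Add(-2, -119), 2), Mul(-309, Add(-2, -119))), -1) = Pow(Add(-128, Pow(-121, 2), Mul(-309, -121)), -1) = Pow(Add(-128, 14641, 37389), -1) = Pow(51902, -1) = Rational(1, 51902)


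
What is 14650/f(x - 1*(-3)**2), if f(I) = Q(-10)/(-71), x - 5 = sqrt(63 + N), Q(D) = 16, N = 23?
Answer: -520075/8 ≈ -65009.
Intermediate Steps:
x = 5 + sqrt(86) (x = 5 + sqrt(63 + 23) = 5 + sqrt(86) ≈ 14.274)
f(I) = -16/71 (f(I) = 16/(-71) = 16*(-1/71) = -16/71)
14650/f(x - 1*(-3)**2) = 14650/(-16/71) = 14650*(-71/16) = -520075/8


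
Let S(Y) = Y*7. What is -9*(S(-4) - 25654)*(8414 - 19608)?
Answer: -2587358772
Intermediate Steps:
S(Y) = 7*Y
-9*(S(-4) - 25654)*(8414 - 19608) = -9*(7*(-4) - 25654)*(8414 - 19608) = -9*(-28 - 25654)*(-11194) = -(-231138)*(-11194) = -9*287484308 = -2587358772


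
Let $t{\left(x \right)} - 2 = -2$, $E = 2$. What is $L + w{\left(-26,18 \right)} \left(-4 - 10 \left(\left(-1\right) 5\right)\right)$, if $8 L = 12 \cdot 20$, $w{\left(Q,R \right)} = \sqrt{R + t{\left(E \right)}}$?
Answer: $30 + 138 \sqrt{2} \approx 225.16$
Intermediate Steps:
$t{\left(x \right)} = 0$ ($t{\left(x \right)} = 2 - 2 = 0$)
$w{\left(Q,R \right)} = \sqrt{R}$ ($w{\left(Q,R \right)} = \sqrt{R + 0} = \sqrt{R}$)
$L = 30$ ($L = \frac{12 \cdot 20}{8} = \frac{1}{8} \cdot 240 = 30$)
$L + w{\left(-26,18 \right)} \left(-4 - 10 \left(\left(-1\right) 5\right)\right) = 30 + \sqrt{18} \left(-4 - 10 \left(\left(-1\right) 5\right)\right) = 30 + 3 \sqrt{2} \left(-4 - -50\right) = 30 + 3 \sqrt{2} \left(-4 + 50\right) = 30 + 3 \sqrt{2} \cdot 46 = 30 + 138 \sqrt{2}$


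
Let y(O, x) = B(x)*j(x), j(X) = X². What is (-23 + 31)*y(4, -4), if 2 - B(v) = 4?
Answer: -256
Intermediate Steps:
B(v) = -2 (B(v) = 2 - 1*4 = 2 - 4 = -2)
y(O, x) = -2*x²
(-23 + 31)*y(4, -4) = (-23 + 31)*(-2*(-4)²) = 8*(-2*16) = 8*(-32) = -256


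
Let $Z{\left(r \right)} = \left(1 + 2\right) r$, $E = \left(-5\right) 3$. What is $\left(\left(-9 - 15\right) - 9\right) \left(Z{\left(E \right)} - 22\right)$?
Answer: $2211$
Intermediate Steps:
$E = -15$
$Z{\left(r \right)} = 3 r$
$\left(\left(-9 - 15\right) - 9\right) \left(Z{\left(E \right)} - 22\right) = \left(\left(-9 - 15\right) - 9\right) \left(3 \left(-15\right) - 22\right) = \left(-24 - 9\right) \left(-45 - 22\right) = \left(-33\right) \left(-67\right) = 2211$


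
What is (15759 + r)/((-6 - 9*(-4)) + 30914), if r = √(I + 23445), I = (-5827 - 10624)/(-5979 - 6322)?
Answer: 15759/30944 + √886943296049/190321072 ≈ 0.51422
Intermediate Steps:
I = 16451/12301 (I = -16451/(-12301) = -16451*(-1/12301) = 16451/12301 ≈ 1.3374)
r = 2*√886943296049/12301 (r = √(16451/12301 + 23445) = √(288413396/12301) = 2*√886943296049/12301 ≈ 153.12)
(15759 + r)/((-6 - 9*(-4)) + 30914) = (15759 + 2*√886943296049/12301)/((-6 - 9*(-4)) + 30914) = (15759 + 2*√886943296049/12301)/((-6 + 36) + 30914) = (15759 + 2*√886943296049/12301)/(30 + 30914) = (15759 + 2*√886943296049/12301)/30944 = (15759 + 2*√886943296049/12301)*(1/30944) = 15759/30944 + √886943296049/190321072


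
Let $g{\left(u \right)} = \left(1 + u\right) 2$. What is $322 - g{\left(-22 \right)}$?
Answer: $364$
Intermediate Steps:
$g{\left(u \right)} = 2 + 2 u$
$322 - g{\left(-22 \right)} = 322 - \left(2 + 2 \left(-22\right)\right) = 322 - \left(2 - 44\right) = 322 - -42 = 322 + 42 = 364$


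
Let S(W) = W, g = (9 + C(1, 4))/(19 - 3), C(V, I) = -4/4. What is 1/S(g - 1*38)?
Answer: -2/75 ≈ -0.026667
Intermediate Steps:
C(V, I) = -1 (C(V, I) = -4*1/4 = -1)
g = 1/2 (g = (9 - 1)/(19 - 3) = 8/16 = 8*(1/16) = 1/2 ≈ 0.50000)
1/S(g - 1*38) = 1/(1/2 - 1*38) = 1/(1/2 - 38) = 1/(-75/2) = -2/75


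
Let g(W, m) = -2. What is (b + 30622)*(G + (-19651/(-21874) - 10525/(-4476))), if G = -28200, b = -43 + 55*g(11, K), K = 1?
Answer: -42057702784404853/48954012 ≈ -8.5913e+8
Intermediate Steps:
b = -153 (b = -43 + 55*(-2) = -43 - 110 = -153)
(b + 30622)*(G + (-19651/(-21874) - 10525/(-4476))) = (-153 + 30622)*(-28200 + (-19651/(-21874) - 10525/(-4476))) = 30469*(-28200 + (-19651*(-1/21874) - 10525*(-1/4476))) = 30469*(-28200 + (19651/21874 + 10525/4476)) = 30469*(-28200 + 159090863/48954012) = 30469*(-1380344047537/48954012) = -42057702784404853/48954012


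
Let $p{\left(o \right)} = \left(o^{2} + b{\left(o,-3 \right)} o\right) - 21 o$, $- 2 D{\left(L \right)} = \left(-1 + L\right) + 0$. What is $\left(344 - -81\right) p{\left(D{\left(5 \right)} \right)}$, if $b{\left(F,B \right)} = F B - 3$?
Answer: $17000$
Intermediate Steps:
$D{\left(L \right)} = \frac{1}{2} - \frac{L}{2}$ ($D{\left(L \right)} = - \frac{\left(-1 + L\right) + 0}{2} = - \frac{-1 + L}{2} = \frac{1}{2} - \frac{L}{2}$)
$b{\left(F,B \right)} = -3 + B F$ ($b{\left(F,B \right)} = B F - 3 = -3 + B F$)
$p{\left(o \right)} = o^{2} - 21 o + o \left(-3 - 3 o\right)$ ($p{\left(o \right)} = \left(o^{2} + \left(-3 - 3 o\right) o\right) - 21 o = \left(o^{2} + o \left(-3 - 3 o\right)\right) - 21 o = o^{2} - 21 o + o \left(-3 - 3 o\right)$)
$\left(344 - -81\right) p{\left(D{\left(5 \right)} \right)} = \left(344 - -81\right) \left(- 2 \left(\frac{1}{2} - \frac{5}{2}\right) \left(12 + \left(\frac{1}{2} - \frac{5}{2}\right)\right)\right) = \left(344 + 81\right) \left(- 2 \left(\frac{1}{2} - \frac{5}{2}\right) \left(12 + \left(\frac{1}{2} - \frac{5}{2}\right)\right)\right) = 425 \left(\left(-2\right) \left(-2\right) \left(12 - 2\right)\right) = 425 \left(\left(-2\right) \left(-2\right) 10\right) = 425 \cdot 40 = 17000$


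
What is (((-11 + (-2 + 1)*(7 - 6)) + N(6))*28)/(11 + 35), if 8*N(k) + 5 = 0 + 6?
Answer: -665/92 ≈ -7.2283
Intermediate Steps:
N(k) = ⅛ (N(k) = -5/8 + (0 + 6)/8 = -5/8 + (⅛)*6 = -5/8 + ¾ = ⅛)
(((-11 + (-2 + 1)*(7 - 6)) + N(6))*28)/(11 + 35) = (((-11 + (-2 + 1)*(7 - 6)) + ⅛)*28)/(11 + 35) = (((-11 - 1*1) + ⅛)*28)/46 = (((-11 - 1) + ⅛)*28)*(1/46) = ((-12 + ⅛)*28)*(1/46) = -95/8*28*(1/46) = -665/2*1/46 = -665/92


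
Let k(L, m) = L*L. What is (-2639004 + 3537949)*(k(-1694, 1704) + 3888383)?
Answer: 6075087389955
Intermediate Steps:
k(L, m) = L²
(-2639004 + 3537949)*(k(-1694, 1704) + 3888383) = (-2639004 + 3537949)*((-1694)² + 3888383) = 898945*(2869636 + 3888383) = 898945*6758019 = 6075087389955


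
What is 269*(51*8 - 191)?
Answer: 58373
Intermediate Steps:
269*(51*8 - 191) = 269*(408 - 191) = 269*217 = 58373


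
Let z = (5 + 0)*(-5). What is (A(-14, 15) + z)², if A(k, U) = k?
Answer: 1521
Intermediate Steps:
z = -25 (z = 5*(-5) = -25)
(A(-14, 15) + z)² = (-14 - 25)² = (-39)² = 1521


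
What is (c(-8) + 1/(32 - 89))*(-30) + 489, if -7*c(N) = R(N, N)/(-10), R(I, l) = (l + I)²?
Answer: 50515/133 ≈ 379.81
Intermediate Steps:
R(I, l) = (I + l)²
c(N) = 2*N²/35 (c(N) = -(N + N)²/(7*(-10)) = -(2*N)²*(-1)/(7*10) = -4*N²*(-1)/(7*10) = -(-2)*N²/35 = 2*N²/35)
(c(-8) + 1/(32 - 89))*(-30) + 489 = ((2/35)*(-8)² + 1/(32 - 89))*(-30) + 489 = ((2/35)*64 + 1/(-57))*(-30) + 489 = (128/35 - 1/57)*(-30) + 489 = (7261/1995)*(-30) + 489 = -14522/133 + 489 = 50515/133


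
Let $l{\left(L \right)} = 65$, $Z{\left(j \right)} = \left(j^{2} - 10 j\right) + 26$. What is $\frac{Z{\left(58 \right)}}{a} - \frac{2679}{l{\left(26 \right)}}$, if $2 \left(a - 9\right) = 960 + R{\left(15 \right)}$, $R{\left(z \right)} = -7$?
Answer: $- \frac{2236009}{63115} \approx -35.428$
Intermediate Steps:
$Z{\left(j \right)} = 26 + j^{2} - 10 j$
$a = \frac{971}{2}$ ($a = 9 + \frac{960 - 7}{2} = 9 + \frac{1}{2} \cdot 953 = 9 + \frac{953}{2} = \frac{971}{2} \approx 485.5$)
$\frac{Z{\left(58 \right)}}{a} - \frac{2679}{l{\left(26 \right)}} = \frac{26 + 58^{2} - 580}{\frac{971}{2}} - \frac{2679}{65} = \left(26 + 3364 - 580\right) \frac{2}{971} - \frac{2679}{65} = 2810 \cdot \frac{2}{971} - \frac{2679}{65} = \frac{5620}{971} - \frac{2679}{65} = - \frac{2236009}{63115}$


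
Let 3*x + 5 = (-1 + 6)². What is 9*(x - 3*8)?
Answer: -156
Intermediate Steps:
x = 20/3 (x = -5/3 + (-1 + 6)²/3 = -5/3 + (⅓)*5² = -5/3 + (⅓)*25 = -5/3 + 25/3 = 20/3 ≈ 6.6667)
9*(x - 3*8) = 9*(20/3 - 3*8) = 9*(20/3 - 24) = 9*(-52/3) = -156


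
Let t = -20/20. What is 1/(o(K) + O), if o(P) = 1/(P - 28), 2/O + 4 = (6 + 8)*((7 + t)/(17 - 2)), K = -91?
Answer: 476/591 ≈ 0.80541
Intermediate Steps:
t = -1 (t = -20*1/20 = -1)
O = 5/4 (O = 2/(-4 + (6 + 8)*((7 - 1)/(17 - 2))) = 2/(-4 + 14*(6/15)) = 2/(-4 + 14*(6*(1/15))) = 2/(-4 + 14*(2/5)) = 2/(-4 + 28/5) = 2/(8/5) = 2*(5/8) = 5/4 ≈ 1.2500)
o(P) = 1/(-28 + P)
1/(o(K) + O) = 1/(1/(-28 - 91) + 5/4) = 1/(1/(-119) + 5/4) = 1/(-1/119 + 5/4) = 1/(591/476) = 476/591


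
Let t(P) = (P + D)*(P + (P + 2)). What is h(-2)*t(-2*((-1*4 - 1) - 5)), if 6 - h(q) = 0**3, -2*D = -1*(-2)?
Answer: 4788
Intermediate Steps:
D = -1 (D = -(-1)*(-2)/2 = -1/2*2 = -1)
h(q) = 6 (h(q) = 6 - 1*0**3 = 6 - 1*0 = 6 + 0 = 6)
t(P) = (-1 + P)*(2 + 2*P) (t(P) = (P - 1)*(P + (P + 2)) = (-1 + P)*(P + (2 + P)) = (-1 + P)*(2 + 2*P))
h(-2)*t(-2*((-1*4 - 1) - 5)) = 6*(-2 + 2*(-2*((-1*4 - 1) - 5))**2) = 6*(-2 + 2*(-2*((-4 - 1) - 5))**2) = 6*(-2 + 2*(-2*(-5 - 5))**2) = 6*(-2 + 2*(-2*(-10))**2) = 6*(-2 + 2*20**2) = 6*(-2 + 2*400) = 6*(-2 + 800) = 6*798 = 4788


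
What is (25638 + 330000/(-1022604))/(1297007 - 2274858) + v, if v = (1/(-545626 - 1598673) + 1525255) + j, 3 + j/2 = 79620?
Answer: 27362750835908274527656/16243947726465403 ≈ 1.6845e+6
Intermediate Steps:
j = 159234 (j = -6 + 2*79620 = -6 + 159240 = 159234)
v = 3612048078210/2144299 (v = (1/(-545626 - 1598673) + 1525255) + 159234 = (1/(-2144299) + 1525255) + 159234 = (-1/2144299 + 1525255) + 159234 = 3270602771244/2144299 + 159234 = 3612048078210/2144299 ≈ 1.6845e+6)
(25638 + 330000/(-1022604))/(1297007 - 2274858) + v = (25638 + 330000/(-1022604))/(1297007 - 2274858) + 3612048078210/2144299 = (25638 + 330000*(-1/1022604))/(-977851) + 3612048078210/2144299 = (25638 - 2500/7747)*(-1/977851) + 3612048078210/2144299 = (198615086/7747)*(-1/977851) + 3612048078210/2144299 = -198615086/7575411697 + 3612048078210/2144299 = 27362750835908274527656/16243947726465403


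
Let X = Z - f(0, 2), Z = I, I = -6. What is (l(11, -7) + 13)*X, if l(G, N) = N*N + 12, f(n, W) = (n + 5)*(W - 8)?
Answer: 1776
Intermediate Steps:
f(n, W) = (-8 + W)*(5 + n) (f(n, W) = (5 + n)*(-8 + W) = (-8 + W)*(5 + n))
Z = -6
l(G, N) = 12 + N**2 (l(G, N) = N**2 + 12 = 12 + N**2)
X = 24 (X = -6 - (-40 - 8*0 + 5*2 + 2*0) = -6 - (-40 + 0 + 10 + 0) = -6 - 1*(-30) = -6 + 30 = 24)
(l(11, -7) + 13)*X = ((12 + (-7)**2) + 13)*24 = ((12 + 49) + 13)*24 = (61 + 13)*24 = 74*24 = 1776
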